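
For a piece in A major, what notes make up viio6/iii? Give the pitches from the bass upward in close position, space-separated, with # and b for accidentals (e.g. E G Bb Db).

viio6/iii is a secondary leading-tone chord. The target iii is C# in A major; the applied chord is rooted a semitone below, on B#.
Building a diminished triad on B# gives B#-D#-F#.
The figured bass 6 indicates first inversion, placing the third (D#) in the bass: D#-F#-B#.

D# F# B#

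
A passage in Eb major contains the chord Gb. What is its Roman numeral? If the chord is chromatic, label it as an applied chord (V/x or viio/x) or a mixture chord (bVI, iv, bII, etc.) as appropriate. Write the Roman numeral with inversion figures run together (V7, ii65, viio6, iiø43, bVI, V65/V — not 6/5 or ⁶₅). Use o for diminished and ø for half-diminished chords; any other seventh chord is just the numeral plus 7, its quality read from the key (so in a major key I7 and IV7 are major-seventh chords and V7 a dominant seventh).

bIII

Stacked in thirds the chord is Gb-Bb-Db: a major triad on Gb.
Gb is the lowered third degree of Eb major (diatonic 3 would be G). This is a major triad on the lowered third degree, borrowed from the parallel minor.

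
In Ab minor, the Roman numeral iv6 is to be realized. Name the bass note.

Fb

iv in Ab minor has root Db; the chord is Db-Fb-Ab.
The figure 6 means first inversion — the third is in the bass.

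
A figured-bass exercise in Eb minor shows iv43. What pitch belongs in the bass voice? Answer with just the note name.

Eb

iv in Eb minor has root Ab; the chord is Ab-Cb-Eb-Gb.
The figure 43 means second inversion — the fifth is in the bass.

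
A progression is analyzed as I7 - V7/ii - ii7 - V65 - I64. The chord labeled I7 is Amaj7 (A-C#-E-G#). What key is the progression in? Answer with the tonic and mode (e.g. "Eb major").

A major

The anchor chord is a major seventh chord on A, labeled I7.
If A is scale degree 1 and the mode makes that degree carry a major seventh chord, the tonic is A and the mode is major.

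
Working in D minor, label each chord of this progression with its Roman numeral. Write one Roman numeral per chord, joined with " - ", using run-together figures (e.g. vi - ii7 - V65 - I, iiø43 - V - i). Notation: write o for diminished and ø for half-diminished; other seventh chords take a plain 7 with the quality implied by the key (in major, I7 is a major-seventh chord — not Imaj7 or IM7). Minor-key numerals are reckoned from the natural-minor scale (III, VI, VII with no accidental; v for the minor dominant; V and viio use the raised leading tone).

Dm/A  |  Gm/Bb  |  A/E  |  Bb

Dm/A: minor triad on D = scale degree 1 → i64.
Gm/Bb: minor triad on G = scale degree 4 → iv6.
A/E has root A, degree 5 in D minor, so V64.
Bb: major triad on Bb = scale degree 6 → VI.

i64 - iv6 - V64 - VI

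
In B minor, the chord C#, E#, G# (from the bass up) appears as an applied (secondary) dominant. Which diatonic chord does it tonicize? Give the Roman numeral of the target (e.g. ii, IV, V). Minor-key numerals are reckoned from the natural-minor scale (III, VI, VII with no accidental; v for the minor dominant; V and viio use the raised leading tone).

V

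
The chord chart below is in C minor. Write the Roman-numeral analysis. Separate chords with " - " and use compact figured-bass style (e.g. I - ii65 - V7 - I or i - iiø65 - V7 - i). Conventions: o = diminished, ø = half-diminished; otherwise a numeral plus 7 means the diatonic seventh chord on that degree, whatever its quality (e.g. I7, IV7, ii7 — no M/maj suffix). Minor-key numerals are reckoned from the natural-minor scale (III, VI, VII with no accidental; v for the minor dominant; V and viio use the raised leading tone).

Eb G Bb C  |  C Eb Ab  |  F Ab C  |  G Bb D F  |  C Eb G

Eb-G-Bb-C has root C, degree 1 in C minor, so i65.
C-Eb-Ab: root Ab is the submediant; major triad there is VI6.
F-Ab-C has root F, degree 4 in C minor, so iv.
G-Bb-D-F: minor seventh chord on G = scale degree 5 → v7.
C-Eb-G has root C, degree 1 in C minor, so i.

i65 - VI6 - iv - v7 - i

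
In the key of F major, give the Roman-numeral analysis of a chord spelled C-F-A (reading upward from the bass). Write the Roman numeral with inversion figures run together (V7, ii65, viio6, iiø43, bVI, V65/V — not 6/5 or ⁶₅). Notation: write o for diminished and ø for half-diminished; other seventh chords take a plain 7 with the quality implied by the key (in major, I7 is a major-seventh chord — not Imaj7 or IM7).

I64

The pitches F-A-C form a major triad rooted on F.
In F major, F is the tonic; the diatonic major triad there is I.
With C in the bass the chord is in second inversion, so the figured bass is 64.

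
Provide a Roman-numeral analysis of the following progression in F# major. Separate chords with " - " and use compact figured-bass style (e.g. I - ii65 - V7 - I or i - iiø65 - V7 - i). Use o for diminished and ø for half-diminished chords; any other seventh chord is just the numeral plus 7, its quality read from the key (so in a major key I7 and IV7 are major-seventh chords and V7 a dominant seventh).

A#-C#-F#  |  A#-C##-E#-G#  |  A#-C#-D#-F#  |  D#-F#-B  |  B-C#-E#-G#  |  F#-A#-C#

I6 - V7/vi - vi43 - IV6 - V42 - I

A#-C#-F#: root F# is the tonic; major triad there is I6.
A#-C##-E#-G#: chromatic; A# is V of vi, so V7/vi.
A#-C#-D#-F#: root D# is the submediant; minor seventh chord there is vi43.
D#-F#-B: root B is the subdominant; major triad there is IV6.
B-C#-E#-G#: root C# is the dominant; dominant seventh chord there is V42.
F#-A#-C# has root F#, degree 1 in F# major, so I.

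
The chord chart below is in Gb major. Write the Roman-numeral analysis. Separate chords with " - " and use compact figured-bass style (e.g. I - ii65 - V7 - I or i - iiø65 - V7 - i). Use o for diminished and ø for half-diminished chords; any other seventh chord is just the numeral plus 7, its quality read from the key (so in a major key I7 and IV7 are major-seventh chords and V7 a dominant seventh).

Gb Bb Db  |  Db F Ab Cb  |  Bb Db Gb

I - V7 - I6

Gb-Bb-Db has root Gb, degree 1 in Gb major, so I.
Db-F-Ab-Cb has root Db, degree 5 in Gb major, so V7.
Bb-Db-Gb: major triad on Gb = scale degree 1 → I6.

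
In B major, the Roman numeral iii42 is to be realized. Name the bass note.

C#

iii in B major has root D#; the chord is D#-F#-A#-C#.
The figure 42 means third inversion — the seventh is in the bass.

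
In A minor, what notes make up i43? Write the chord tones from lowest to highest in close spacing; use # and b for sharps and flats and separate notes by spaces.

E G A C

The numeral's case and figure indicate a minor seventh chord. In A minor its root, the first degree, is A.
Stacking thirds from A gives A-C-E-G.
The figured bass 43 indicates second inversion, placing the fifth (E) in the bass: E-G-A-C.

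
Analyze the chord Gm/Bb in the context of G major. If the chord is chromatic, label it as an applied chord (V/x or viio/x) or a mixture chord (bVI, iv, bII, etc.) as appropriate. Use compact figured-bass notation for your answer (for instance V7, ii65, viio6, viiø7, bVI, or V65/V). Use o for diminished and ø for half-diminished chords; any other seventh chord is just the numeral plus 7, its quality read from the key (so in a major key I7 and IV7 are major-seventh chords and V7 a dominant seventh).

The pitches G-Bb-D form a minor triad rooted on G.
G is the first degree of G major. This is the minor tonic, borrowed from the parallel minor.
With Bb in the bass the chord is in first inversion, so the figured bass is 6.

i6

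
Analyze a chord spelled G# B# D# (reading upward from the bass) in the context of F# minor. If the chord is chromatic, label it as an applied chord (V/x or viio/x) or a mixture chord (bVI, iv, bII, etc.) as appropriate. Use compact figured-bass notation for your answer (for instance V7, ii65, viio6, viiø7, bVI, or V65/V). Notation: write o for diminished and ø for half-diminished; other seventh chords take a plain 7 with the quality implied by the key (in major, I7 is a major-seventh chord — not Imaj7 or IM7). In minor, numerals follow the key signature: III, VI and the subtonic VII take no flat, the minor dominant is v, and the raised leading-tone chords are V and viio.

V/V

The pitches G#-B#-D# form a major triad rooted on G#.
G# is not a diatonic chord root with this quality in F# minor, but it lies a perfect fifth above C# (V), so the chord functions as an applied dominant of V.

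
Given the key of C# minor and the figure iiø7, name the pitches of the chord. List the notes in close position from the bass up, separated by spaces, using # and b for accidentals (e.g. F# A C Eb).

D# F# A C#

In C# minor, the second degree is D#, and the diatonic chord built there is a half-diminished seventh chord.
Stacking thirds from D# gives D#-F#-A-C#.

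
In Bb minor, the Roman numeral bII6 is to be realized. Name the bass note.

bII in Bb minor has root Cb; the chord is Cb-Eb-Gb.
The figure 6 means first inversion — the third is in the bass.

Eb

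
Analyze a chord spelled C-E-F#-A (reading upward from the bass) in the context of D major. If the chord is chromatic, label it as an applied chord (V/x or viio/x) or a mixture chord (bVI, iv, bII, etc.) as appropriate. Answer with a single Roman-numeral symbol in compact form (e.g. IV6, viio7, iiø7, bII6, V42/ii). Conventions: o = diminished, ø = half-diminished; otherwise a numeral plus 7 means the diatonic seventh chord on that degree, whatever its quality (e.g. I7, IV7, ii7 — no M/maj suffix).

viiø43/IV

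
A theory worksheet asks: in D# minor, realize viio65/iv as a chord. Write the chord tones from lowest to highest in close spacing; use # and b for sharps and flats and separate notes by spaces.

The slash marks an applied leading-tone chord: viio of iv. In D# minor, iv is G#, so the leading tone to it is F##, a half step below.
Building a fully diminished seventh chord on F## gives F##-A#-C#-E.
With the 65 figure the chord is in first inversion; from the bass A# upward in close position it reads A#-C#-E-F##.

A# C# E F##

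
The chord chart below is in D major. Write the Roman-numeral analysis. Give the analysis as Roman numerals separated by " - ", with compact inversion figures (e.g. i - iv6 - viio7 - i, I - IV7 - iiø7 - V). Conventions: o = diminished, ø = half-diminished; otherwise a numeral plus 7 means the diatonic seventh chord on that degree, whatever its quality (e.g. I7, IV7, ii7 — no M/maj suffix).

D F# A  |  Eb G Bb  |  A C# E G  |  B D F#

I - bII - V7 - vi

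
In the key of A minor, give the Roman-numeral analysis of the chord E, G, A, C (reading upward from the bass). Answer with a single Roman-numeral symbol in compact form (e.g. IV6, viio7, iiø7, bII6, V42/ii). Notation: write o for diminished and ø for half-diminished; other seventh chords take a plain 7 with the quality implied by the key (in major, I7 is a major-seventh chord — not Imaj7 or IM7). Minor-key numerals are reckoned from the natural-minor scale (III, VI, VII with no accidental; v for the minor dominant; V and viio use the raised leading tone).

The pitches A-C-E-G form a minor seventh chord rooted on A.
A is scale degree 1 in A minor, and a minor seventh chord on that degree is written i7.
With E in the bass the chord is in second inversion, so the figured bass is 43.

i43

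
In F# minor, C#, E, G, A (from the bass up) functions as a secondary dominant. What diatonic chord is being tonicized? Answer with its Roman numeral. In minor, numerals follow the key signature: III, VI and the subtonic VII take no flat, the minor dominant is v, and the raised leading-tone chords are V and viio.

VI

The chord is a dominant seventh chord on A.
A dominant resolves down a perfect fifth: A → D. In F# minor, D is scale degree 6, i.e. VI.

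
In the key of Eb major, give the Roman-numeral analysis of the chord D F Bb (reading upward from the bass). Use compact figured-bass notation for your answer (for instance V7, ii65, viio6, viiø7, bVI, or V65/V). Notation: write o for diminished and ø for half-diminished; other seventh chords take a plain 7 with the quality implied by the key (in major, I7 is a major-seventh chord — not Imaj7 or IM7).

Stacked in thirds the chord is Bb-D-F: a major triad on Bb.
In Eb major, Bb is the dominant; the diatonic major triad there is V.
With D in the bass the chord is in first inversion, so the figured bass is 6.

V6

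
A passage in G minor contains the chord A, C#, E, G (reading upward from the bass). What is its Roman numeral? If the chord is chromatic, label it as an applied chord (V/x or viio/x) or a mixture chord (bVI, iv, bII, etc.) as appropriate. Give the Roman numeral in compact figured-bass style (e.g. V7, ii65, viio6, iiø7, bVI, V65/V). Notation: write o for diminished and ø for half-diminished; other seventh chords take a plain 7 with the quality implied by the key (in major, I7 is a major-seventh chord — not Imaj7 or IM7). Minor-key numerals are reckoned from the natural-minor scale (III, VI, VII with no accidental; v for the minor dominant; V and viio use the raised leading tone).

V7/V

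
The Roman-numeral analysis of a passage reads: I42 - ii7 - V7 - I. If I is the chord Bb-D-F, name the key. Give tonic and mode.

Bb major

I is given as Bb-D-F — a major triad with root Bb.
If Bb is scale degree 1 and the mode makes that degree carry a major triad, the tonic is Bb and the mode is major.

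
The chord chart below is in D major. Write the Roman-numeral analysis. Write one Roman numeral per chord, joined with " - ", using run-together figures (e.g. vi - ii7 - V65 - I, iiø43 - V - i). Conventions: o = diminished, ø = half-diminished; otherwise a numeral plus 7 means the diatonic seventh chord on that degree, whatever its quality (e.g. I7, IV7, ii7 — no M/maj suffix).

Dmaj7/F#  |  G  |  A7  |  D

Dmaj7/F#: root D is the tonic; major seventh chord there is I65.
G: major triad on G = scale degree 4 → IV.
A7: dominant seventh chord on A = scale degree 5 → V7.
D has root D, degree 1 in D major, so I.

I65 - IV - V7 - I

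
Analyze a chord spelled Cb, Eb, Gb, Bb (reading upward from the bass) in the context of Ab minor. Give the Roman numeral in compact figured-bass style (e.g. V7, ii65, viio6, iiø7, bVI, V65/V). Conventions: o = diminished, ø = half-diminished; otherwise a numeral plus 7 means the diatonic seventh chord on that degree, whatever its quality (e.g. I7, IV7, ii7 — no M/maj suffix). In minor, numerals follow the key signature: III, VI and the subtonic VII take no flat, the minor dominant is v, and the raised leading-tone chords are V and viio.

III7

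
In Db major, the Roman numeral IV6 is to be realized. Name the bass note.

IV in Db major has root Gb; the chord is Gb-Bb-Db.
The figure 6 means first inversion — the third is in the bass.

Bb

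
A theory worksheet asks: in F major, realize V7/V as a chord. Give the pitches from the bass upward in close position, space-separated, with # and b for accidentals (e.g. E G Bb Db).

V7/V is a secondary dominant — the dominant seventh of V. V in F major is C, so the applied chord's root is G, a perfect fifth above.
Building a dominant seventh chord on G gives G-B-D-F.

G B D F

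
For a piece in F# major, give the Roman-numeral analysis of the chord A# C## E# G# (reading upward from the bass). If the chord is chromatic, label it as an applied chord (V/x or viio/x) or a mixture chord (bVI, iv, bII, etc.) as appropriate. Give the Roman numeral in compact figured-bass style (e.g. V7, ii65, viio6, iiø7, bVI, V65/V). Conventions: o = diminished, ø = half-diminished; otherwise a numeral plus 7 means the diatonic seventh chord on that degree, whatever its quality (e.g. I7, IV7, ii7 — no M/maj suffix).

V7/vi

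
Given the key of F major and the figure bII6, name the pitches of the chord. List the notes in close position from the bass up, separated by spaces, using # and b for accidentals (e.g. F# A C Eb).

Bb Db Gb

bII6 is the Neapolitan sixth — a major triad on the lowered second degree, here in its customary first inversion. In F major that root is Gb.
So the chord is Gb-Bb-Db.
With the 6 figure the chord is in first inversion; from the bass Bb upward in close position it reads Bb-Db-Gb.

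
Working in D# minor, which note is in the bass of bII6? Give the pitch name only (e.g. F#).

bII in D# minor has root E; the chord is E-G#-B.
The figure 6 means first inversion — the third is in the bass.

G#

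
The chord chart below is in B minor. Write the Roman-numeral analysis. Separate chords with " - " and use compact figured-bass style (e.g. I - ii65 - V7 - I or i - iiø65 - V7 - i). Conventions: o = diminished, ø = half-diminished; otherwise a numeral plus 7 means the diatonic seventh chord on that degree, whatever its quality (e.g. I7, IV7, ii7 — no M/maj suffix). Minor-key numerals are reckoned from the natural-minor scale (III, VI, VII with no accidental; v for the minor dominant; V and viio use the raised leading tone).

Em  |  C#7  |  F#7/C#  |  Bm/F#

Em: minor triad on E = scale degree 4 → iv.
C#7: chromatic; C# is V of V, so V7/V.
F#7/C# has root F#, degree 5 in B minor, so V43.
Bm/F# has root B, degree 1 in B minor, so i64.

iv - V7/V - V43 - i64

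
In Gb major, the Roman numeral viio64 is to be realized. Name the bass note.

Cb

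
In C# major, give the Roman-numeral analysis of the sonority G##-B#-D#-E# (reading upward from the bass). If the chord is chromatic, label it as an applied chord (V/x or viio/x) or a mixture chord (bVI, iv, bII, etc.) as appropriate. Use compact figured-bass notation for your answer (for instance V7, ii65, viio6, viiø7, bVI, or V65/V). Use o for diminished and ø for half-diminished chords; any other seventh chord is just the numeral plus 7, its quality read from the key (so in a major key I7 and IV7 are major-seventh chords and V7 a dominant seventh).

Stacked in thirds the chord is E#-G##-B#-D#: a dominant seventh chord on E#.
E# is not a diatonic chord root with this quality in C# major, but it lies a perfect fifth above A# (vi), so the chord functions as an applied dominant of vi.
With G## in the bass the chord is in first inversion, so the figured bass is 65.

V65/vi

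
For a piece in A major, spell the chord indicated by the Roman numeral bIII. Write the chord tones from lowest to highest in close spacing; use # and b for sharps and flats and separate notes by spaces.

Scale degree 3 in A major is C#; lowering it a half step gives C. bIII is a major triad on the lowered third degree, borrowed from the parallel minor.
So the chord is C-E-G, a major triad.

C E G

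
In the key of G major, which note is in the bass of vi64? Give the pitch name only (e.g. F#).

B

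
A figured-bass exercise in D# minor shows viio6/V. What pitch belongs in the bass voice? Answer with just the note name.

B#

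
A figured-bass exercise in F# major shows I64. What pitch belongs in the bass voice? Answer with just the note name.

C#

I in F# major has root F#; the chord is F#-A#-C#.
The figure 64 means second inversion — the fifth is in the bass.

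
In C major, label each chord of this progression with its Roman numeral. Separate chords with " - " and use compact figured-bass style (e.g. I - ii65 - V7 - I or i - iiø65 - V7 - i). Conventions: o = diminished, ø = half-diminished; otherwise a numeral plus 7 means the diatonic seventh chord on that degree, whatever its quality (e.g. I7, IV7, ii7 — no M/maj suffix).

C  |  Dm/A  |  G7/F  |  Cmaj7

I - ii64 - V42 - I7

C has root C, degree 1 in C major, so I.
Dm/A: root D is the supertonic; minor triad there is ii64.
G7/F: root G is the dominant; dominant seventh chord there is V42.
Cmaj7: major seventh chord on C = scale degree 1 → I7.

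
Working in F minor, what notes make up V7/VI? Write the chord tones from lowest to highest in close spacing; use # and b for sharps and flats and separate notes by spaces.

The slash means an applied dominant: we want the dominant of VI. In F minor, VI is Db major, and its dominant is built on Ab.
Building a dominant seventh chord on Ab gives Ab-C-Eb-Gb.

Ab C Eb Gb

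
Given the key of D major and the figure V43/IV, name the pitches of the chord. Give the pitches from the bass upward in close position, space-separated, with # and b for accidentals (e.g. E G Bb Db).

The slash means an applied dominant: we want the dominant of IV. In D major, IV is G major, and its dominant is built on D.
Building a dominant seventh chord on D gives D-F#-A-C.
The figured bass 43 indicates second inversion, placing the fifth (A) in the bass: A-C-D-F#.

A C D F#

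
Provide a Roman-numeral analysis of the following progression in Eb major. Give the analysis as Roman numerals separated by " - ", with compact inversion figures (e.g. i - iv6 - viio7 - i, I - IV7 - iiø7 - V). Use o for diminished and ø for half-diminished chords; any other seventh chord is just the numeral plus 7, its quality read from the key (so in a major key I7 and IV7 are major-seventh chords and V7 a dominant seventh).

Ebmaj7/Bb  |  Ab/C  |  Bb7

I43 - IV6 - V7

Ebmaj7/Bb: root Eb is the tonic; major seventh chord there is I43.
Ab/C has root Ab, degree 4 in Eb major, so IV6.
Bb7 has root Bb, degree 5 in Eb major, so V7.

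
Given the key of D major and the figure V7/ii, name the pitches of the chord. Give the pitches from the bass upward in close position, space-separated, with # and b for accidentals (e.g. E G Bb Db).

B D# F# A

V7/ii is a secondary dominant — the dominant seventh of ii. ii in D major is E, so the applied chord's root is B, a perfect fifth above.
Building a dominant seventh chord on B gives B-D#-F#-A.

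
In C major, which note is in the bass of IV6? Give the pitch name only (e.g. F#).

IV in C major has root F; the chord is F-A-C.
The figure 6 means first inversion — the third is in the bass.

A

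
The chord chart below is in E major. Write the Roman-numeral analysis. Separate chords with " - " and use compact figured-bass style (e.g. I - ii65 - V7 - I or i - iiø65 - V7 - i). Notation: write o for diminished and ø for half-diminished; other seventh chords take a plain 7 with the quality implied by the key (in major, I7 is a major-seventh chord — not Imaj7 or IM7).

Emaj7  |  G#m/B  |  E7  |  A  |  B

I7 - iii6 - V7/IV - IV - V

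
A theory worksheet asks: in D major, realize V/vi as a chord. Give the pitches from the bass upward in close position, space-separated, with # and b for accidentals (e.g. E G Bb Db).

F# A# C#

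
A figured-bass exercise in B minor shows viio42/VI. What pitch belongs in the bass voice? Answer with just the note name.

Eb

The applied chord viio42/VI is rooted on F#: F#-A-C-Eb.
The figure 42 means third inversion — the seventh is in the bass.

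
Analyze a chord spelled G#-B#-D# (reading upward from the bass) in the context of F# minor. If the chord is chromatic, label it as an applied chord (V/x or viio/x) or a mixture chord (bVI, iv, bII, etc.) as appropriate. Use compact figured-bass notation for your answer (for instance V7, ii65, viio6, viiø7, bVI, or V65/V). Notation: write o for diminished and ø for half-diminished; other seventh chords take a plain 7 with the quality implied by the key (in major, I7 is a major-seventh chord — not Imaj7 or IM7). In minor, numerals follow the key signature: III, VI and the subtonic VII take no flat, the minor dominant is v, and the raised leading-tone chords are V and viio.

V/V

Stacked in thirds the chord is G#-B#-D#: a major triad on G#.
G# is not a diatonic chord root with this quality in F# minor, but it lies a perfect fifth above C# (V), so the chord functions as an applied dominant of V.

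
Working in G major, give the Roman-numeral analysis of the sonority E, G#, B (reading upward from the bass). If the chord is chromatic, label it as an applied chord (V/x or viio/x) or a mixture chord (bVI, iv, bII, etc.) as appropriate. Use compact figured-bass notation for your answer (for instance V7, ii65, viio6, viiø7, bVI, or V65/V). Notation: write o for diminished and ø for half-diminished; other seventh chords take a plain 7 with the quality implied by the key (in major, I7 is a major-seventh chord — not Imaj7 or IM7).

V/ii

The pitches E-G#-B form a major triad rooted on E.
E is not a diatonic chord root with this quality in G major, but it lies a perfect fifth above A (ii), so the chord functions as an applied dominant of ii.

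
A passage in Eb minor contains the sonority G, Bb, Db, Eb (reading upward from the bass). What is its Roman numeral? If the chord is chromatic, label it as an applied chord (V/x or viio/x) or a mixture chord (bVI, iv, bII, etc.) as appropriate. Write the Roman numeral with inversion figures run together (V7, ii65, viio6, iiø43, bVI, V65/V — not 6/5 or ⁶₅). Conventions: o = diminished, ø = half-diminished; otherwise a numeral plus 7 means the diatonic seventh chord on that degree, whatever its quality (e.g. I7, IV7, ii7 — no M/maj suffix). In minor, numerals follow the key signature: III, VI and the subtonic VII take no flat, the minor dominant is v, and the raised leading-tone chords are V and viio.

The pitches Eb-G-Bb-Db form a dominant seventh chord rooted on Eb.
Eb is not a diatonic chord root with this quality in Eb minor, but it lies a perfect fifth above Ab (iv), so the chord functions as an applied dominant of iv.
With G in the bass the chord is in first inversion, so the figured bass is 65.

V65/iv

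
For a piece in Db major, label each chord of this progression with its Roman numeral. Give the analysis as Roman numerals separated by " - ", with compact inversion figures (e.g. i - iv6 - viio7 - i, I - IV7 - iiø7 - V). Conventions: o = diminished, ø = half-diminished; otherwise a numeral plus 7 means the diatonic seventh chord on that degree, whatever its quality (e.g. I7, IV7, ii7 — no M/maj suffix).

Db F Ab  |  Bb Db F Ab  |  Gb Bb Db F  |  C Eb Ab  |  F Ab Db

I - vi7 - IV7 - V6 - I6

Db-F-Ab: major triad on Db = scale degree 1 → I.
Bb-Db-F-Ab: root Bb is the submediant; minor seventh chord there is vi7.
Gb-Bb-Db-F: major seventh chord on Gb = scale degree 4 → IV7.
C-Eb-Ab has root Ab, degree 5 in Db major, so V6.
F-Ab-Db has root Db, degree 1 in Db major, so I6.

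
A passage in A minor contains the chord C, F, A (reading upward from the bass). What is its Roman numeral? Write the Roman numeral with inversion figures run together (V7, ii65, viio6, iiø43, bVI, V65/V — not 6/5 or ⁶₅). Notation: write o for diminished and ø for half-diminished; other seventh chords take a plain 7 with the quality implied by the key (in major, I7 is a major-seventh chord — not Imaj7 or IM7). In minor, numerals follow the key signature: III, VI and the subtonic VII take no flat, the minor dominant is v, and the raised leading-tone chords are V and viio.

VI64

Stacked in thirds the chord is F-A-C: a major triad on F.
F is scale degree 6 in A minor, and a major triad on that degree is written VI.
With C in the bass the chord is in second inversion, so the figured bass is 64.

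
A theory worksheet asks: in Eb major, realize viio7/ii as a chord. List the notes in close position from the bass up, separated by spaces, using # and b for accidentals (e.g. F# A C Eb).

viio7/ii is a secondary leading-tone chord. The target ii is F in Eb major; the applied chord is rooted a semitone below, on E.
Building a fully diminished seventh chord on E gives E-G-Bb-Db.

E G Bb Db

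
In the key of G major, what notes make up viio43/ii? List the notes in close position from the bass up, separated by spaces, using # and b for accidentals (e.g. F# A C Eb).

The slash marks an applied leading-tone chord: viio of ii. In G major, ii is A, so the leading tone to it is G#, a half step below.
Building a fully diminished seventh chord on G# gives G#-B-D-F.
With the 43 figure the chord is in second inversion; from the bass D upward in close position it reads D-F-G#-B.

D F G# B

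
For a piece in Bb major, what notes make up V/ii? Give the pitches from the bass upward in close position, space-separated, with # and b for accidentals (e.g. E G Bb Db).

G B D

The slash means an applied dominant: we want the dominant of ii. In Bb major, ii is C minor, and its dominant is built on G.
Building a major triad on G gives G-B-D.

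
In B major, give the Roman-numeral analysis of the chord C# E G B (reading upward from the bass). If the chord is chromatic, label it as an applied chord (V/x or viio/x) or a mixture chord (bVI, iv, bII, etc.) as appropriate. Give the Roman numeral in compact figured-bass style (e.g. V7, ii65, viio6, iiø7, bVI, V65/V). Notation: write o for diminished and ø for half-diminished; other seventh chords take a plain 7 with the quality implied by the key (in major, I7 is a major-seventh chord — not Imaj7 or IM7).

The pitches C#-E-G-B form a half-diminished seventh chord rooted on C#.
C# is the second degree of B major. This is the half-diminished supertonic seventh, borrowed from the parallel minor.

iiø7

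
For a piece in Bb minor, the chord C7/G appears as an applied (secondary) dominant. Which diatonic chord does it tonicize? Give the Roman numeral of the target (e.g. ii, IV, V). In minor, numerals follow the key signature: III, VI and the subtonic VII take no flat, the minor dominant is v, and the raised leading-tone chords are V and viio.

V

The chord is a dominant seventh chord on C.
A dominant resolves down a perfect fifth: C → F. In Bb minor, F is scale degree 5, i.e. V.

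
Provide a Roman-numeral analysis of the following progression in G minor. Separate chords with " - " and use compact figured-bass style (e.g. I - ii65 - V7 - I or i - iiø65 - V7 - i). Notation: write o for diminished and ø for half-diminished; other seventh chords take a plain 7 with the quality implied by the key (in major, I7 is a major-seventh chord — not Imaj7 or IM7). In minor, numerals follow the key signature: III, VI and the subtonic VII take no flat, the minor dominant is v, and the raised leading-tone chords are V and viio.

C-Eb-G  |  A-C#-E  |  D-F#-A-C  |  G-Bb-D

C-Eb-G has root C, degree 4 in G minor, so iv.
A-C#-E: a major triad on A, the applied dominant of V → V/V.
D-F#-A-C has root D, degree 5 in G minor, so V7.
G-Bb-D has root G, degree 1 in G minor, so i.

iv - V/V - V7 - i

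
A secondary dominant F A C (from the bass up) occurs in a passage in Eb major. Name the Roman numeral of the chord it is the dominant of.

The chord is a major triad on F.
A dominant resolves down a perfect fifth: F → Bb. In Eb major, Bb is scale degree 5, i.e. V.

V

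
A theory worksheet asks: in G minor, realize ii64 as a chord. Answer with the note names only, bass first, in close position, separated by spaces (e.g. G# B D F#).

E A C

Scale degree 2 in G minor is A; here the chord built on it is altered to a minor triad. ii64 is the minor supertonic, borrowed from the parallel major (the Dorian ii).
So the chord is A-C-E, a minor triad.
The figured bass 64 indicates second inversion, placing the fifth (E) in the bass: E-A-C.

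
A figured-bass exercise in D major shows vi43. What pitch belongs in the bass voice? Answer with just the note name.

vi in D major has root B; the chord is B-D-F#-A.
The figure 43 means second inversion — the fifth is in the bass.

F#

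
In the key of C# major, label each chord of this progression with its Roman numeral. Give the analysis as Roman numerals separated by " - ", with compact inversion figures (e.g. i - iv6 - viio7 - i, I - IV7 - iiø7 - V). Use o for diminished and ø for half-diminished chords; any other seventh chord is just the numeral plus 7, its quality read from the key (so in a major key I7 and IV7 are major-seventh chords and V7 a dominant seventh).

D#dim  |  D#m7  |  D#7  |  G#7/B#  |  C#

D#dim: D# with this quality isn't in the key; it's iio, borrowed from the parallel minor.
D#m7 has root D#, degree 2 in C# major, so ii7.
D#7: chromatic; D# is V of V, so V7/V.
G#7/B# has root G#, degree 5 in C# major, so V65.
C#: root C# is the tonic; major triad there is I.

iio - ii7 - V7/V - V65 - I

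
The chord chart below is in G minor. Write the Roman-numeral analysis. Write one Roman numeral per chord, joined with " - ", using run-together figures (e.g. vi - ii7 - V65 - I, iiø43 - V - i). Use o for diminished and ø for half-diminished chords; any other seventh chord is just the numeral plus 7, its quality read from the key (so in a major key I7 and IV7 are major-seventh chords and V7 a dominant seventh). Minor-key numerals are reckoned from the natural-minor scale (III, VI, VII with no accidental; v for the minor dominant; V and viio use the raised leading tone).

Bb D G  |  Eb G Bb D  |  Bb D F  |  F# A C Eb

i6 - VI7 - III - viio7

Bb-D-G: root G is the tonic; minor triad there is i6.
Eb-G-Bb-D: root Eb is the submediant; major seventh chord there is VI7.
Bb-D-F has root Bb, degree 3 in G minor, so III.
F#-A-C-Eb has root F#, degree 7 in G minor, so viio7.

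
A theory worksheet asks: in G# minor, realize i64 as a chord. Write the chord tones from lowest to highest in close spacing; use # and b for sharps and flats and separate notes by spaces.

D# G# B

The numeral's case and figure indicate a minor triad. In G# minor its root, scale degree 1, is G#.
Stacking thirds from G# gives G#-B-D#.
With the 64 figure the chord is in second inversion; from the bass D# upward in close position it reads D#-G#-B.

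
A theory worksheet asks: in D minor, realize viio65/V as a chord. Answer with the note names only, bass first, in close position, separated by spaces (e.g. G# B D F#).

B D F G#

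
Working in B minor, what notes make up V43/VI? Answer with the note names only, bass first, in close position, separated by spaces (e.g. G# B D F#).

A C D F#

The slash means an applied dominant: we want the dominant of VI. In B minor, VI is G major, and its dominant is built on D.
Building a dominant seventh chord on D gives D-F#-A-C.
The figured bass 43 indicates second inversion, placing the fifth (A) in the bass: A-C-D-F#.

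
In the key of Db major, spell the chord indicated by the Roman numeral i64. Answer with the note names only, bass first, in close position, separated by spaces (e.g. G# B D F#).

i64 is the minor tonic, borrowed from the parallel minor. In Db major that root is Db.
So the chord is Db-Fb-Ab.
The figured bass 64 indicates second inversion, placing the fifth (Ab) in the bass: Ab-Db-Fb.

Ab Db Fb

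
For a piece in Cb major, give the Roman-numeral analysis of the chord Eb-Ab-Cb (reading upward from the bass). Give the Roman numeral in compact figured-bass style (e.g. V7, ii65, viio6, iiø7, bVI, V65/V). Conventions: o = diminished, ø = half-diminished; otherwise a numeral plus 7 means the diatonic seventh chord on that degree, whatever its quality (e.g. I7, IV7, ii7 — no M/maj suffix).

vi64

The pitches Ab-Cb-Eb form a minor triad rooted on Ab.
In Cb major, Ab is the submediant; the diatonic minor triad there is vi.
With Eb in the bass the chord is in second inversion, so the figured bass is 64.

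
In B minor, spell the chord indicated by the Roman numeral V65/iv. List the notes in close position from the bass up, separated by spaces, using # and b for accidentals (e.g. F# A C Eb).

D# F# A B

V65/iv is a secondary dominant — the dominant seventh of iv. iv in B minor is E, so the applied chord's root is B, a perfect fifth above.
Building a dominant seventh chord on B gives B-D#-F#-A.
With the 65 figure the chord is in first inversion; from the bass D# upward in close position it reads D#-F#-A-B.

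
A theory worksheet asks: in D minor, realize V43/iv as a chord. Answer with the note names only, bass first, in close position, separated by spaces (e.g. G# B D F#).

A C D F#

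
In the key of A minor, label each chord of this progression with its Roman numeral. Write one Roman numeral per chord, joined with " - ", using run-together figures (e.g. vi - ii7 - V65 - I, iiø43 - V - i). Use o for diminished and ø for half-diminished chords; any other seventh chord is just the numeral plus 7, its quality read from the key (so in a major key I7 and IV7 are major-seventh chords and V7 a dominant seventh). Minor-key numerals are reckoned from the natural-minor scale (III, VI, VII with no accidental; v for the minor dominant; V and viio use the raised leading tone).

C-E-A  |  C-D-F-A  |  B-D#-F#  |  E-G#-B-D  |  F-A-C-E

i6 - iv42 - V/V - V7 - VI7

C-E-A: minor triad on A = scale degree 1 → i6.
C-D-F-A: minor seventh chord on D = scale degree 4 → iv42.
B-D#-F# is the secondary dominant of V (major triad on B): V/V.
E-G#-B-D: dominant seventh chord on E = scale degree 5 → V7.
F-A-C-E: root F is the submediant; major seventh chord there is VI7.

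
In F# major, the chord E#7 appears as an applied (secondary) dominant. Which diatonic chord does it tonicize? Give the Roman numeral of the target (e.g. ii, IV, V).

iii

The chord is a dominant seventh chord on E#.
A dominant resolves down a perfect fifth: E# → A#. In F# major, A# is scale degree 3, i.e. iii.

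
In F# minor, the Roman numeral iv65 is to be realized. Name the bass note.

iv in F# minor has root B; the chord is B-D-F#-A.
The figure 65 means first inversion — the third is in the bass.

D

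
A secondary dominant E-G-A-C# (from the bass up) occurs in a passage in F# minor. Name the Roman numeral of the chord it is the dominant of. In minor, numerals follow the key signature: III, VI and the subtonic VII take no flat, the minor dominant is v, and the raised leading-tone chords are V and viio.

VI

The chord is a dominant seventh chord on A.
A dominant resolves down a perfect fifth: A → D. In F# minor, D is scale degree 6, i.e. VI.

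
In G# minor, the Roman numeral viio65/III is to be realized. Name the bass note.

C#

The applied chord viio65/III is rooted on A#: A#-C#-E-G.
The figure 65 means first inversion — the third is in the bass.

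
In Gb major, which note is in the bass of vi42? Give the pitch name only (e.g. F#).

Db

vi in Gb major has root Eb; the chord is Eb-Gb-Bb-Db.
The figure 42 means third inversion — the seventh is in the bass.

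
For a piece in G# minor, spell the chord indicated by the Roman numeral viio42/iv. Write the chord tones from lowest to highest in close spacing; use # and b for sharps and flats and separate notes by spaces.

A B# D# F#

The slash marks an applied leading-tone chord: viio of iv. In G# minor, iv is C#, so the leading tone to it is B#, a half step below.
Building a fully diminished seventh chord on B# gives B#-D#-F#-A.
With the 42 figure the chord is in third inversion; from the bass A upward in close position it reads A-B#-D#-F#.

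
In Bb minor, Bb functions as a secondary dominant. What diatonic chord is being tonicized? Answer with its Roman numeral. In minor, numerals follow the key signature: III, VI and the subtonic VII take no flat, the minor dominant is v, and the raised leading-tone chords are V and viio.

iv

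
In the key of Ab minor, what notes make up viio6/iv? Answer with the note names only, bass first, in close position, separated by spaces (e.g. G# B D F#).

Eb Gb C

The slash marks an applied leading-tone chord: viio of iv. In Ab minor, iv is Db, so the leading tone to it is C, a half step below.
Building a diminished triad on C gives C-Eb-Gb.
The figured bass 6 indicates first inversion, placing the third (Eb) in the bass: Eb-Gb-C.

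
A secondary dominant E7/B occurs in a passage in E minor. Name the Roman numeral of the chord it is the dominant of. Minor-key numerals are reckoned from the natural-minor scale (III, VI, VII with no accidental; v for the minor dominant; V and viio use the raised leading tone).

iv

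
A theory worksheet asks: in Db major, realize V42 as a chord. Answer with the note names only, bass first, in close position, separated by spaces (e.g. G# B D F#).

Gb Ab C Eb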